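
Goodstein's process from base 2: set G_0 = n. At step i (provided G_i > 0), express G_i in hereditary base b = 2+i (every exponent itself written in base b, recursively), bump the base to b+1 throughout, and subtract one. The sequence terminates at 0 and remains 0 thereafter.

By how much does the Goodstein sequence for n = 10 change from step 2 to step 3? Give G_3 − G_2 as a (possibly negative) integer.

14600

G_0=10  [base 2] 2^(2 + 1) + 2  →[2↦3]→  3^(3 + 1) + 3 = 84  −1 ⇒ G_1=83
G_1=83  [base 3] 3^(3 + 1) + 2  →[3↦4]→  4^(4 + 1) + 2 = 1026  −1 ⇒ G_2=1025
G_2=1025  [base 4] 4^(4 + 1) + 1  →[4↦5]→  5^(5 + 1) + 1 = 15626  −1 ⇒ G_3=15625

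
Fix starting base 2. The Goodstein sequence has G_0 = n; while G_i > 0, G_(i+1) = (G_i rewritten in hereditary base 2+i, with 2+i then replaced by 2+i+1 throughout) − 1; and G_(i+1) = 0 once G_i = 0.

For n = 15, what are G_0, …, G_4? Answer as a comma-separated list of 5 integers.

G_0=15  [base 2] 2^(2 + 1) + 2^2 + 2 + 1  →[2↦3]→  3^(3 + 1) + 3^3 + 3 + 1 = 112  −1 ⇒ G_1=111
G_1=111  [base 3] 3^(3 + 1) + 3^3 + 3  →[3↦4]→  4^(4 + 1) + 4^4 + 4 = 1284  −1 ⇒ G_2=1283
G_2=1283  [base 4] 4^(4 + 1) + 4^4 + 3  →[4↦5]→  5^(5 + 1) + 5^5 + 3 = 18753  −1 ⇒ G_3=18752
G_3=18752  [base 5] 5^(5 + 1) + 5^5 + 2  →[5↦6]→  6^(6 + 1) + 6^6 + 2 = 326594  −1 ⇒ G_4=326593

15, 111, 1283, 18752, 326593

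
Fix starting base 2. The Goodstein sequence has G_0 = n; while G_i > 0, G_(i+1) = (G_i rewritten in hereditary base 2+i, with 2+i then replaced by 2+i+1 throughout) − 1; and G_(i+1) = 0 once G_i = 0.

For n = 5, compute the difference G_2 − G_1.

(0) 5|_2 = 2^2 + 1 ↦ 3^3 + 1|_3 = 28 ⇒ 27
(1) 27|_3 = 3^3 ↦ 4^4|_4 = 256 ⇒ 255

228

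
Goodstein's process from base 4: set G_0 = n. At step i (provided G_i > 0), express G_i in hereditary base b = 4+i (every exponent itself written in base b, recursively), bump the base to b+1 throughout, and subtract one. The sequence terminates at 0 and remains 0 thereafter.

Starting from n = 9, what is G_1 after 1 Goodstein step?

10

G_0=9  [base 4] 2·4 + 1  →[4↦5]→  2·5 + 1 = 11  −1 ⇒ G_1=10
G_1=10  [base 5] 2·5  →[5↦6]→  2·6 = 12  −1 ⇒ G_2=11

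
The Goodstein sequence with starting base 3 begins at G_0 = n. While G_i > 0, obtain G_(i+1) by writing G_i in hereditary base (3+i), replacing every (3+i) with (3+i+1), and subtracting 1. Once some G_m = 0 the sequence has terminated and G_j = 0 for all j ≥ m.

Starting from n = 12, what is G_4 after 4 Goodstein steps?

(0) 12|_3 = 3^2 + 3 ↦ 4^2 + 4|_4 = 20 ⇒ 19
(1) 19|_4 = 4^2 + 3 ↦ 5^2 + 3|_5 = 28 ⇒ 27
(2) 27|_5 = 5^2 + 2 ↦ 6^2 + 2|_6 = 38 ⇒ 37
(3) 37|_6 = 6^2 + 1 ↦ 7^2 + 1|_7 = 50 ⇒ 49
(4) 49|_7 = 7^2 ↦ 8^2|_8 = 64 ⇒ 63

49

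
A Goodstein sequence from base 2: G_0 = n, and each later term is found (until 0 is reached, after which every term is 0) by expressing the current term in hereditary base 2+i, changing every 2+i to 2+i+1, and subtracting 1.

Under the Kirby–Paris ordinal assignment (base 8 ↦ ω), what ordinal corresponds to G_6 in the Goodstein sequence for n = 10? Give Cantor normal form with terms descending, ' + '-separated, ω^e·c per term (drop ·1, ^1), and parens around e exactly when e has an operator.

10 —HB2→ 2^(2 + 1) + 2 —bump→ 3^(3 + 1) + 3 = 84 —(−1)→ 83
83 —HB3→ 3^(3 + 1) + 2 —bump→ 4^(4 + 1) + 2 = 1026 —(−1)→ 1025
1025 —HB4→ 4^(4 + 1) + 1 —bump→ 5^(5 + 1) + 1 = 15626 —(−1)→ 15625
15625 —HB5→ 5^(5 + 1) —bump→ 6^(6 + 1) = 279936 —(−1)→ 279935
279935 —HB6→ 5·6^6 + 5·6^5 + 5·6^4 + 5·6^3 + 5·6^2 + 5·6 + 5 —bump→ 5·7^7 + 5·7^5 + 5·7^4 + 5·7^3 + 5·7^2 + 5·7 + 5 = 4215755 —(−1)→ 4215754
4215754 —HB7→ 5·7^7 + 5·7^5 + 5·7^4 + 5·7^3 + 5·7^2 + 5·7 + 4 —bump→ 5·8^8 + 5·8^5 + 5·8^4 + 5·8^3 + 5·8^2 + 5·8 + 4 = 84073324 —(−1)→ 84073323
84073323 —HB8→ 5·8^8 + 5·8^5 + 5·8^4 + 5·8^3 + 5·8^2 + 5·8 + 3 —bump→ 5·9^9 + 5·9^5 + 5·9^4 + 5·9^3 + 5·9^2 + 5·9 + 3 = 1937434593 —(−1)→ 1937434592

ω^ω·5 + ω^5·5 + ω^4·5 + ω^3·5 + ω^2·5 + ω·5 + 3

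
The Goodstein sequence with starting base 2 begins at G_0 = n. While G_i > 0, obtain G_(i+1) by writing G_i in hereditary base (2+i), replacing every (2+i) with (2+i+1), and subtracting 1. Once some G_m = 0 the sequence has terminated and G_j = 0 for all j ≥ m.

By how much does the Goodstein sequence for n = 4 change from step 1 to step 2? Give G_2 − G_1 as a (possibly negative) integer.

G_0 = 4. HB_2(4) = 2^2. Bump = 27. G_1 = 26.
G_1 = 26. HB_3(26) = 2·3^2 + 2·3 + 2. Bump = 42. G_2 = 41.

15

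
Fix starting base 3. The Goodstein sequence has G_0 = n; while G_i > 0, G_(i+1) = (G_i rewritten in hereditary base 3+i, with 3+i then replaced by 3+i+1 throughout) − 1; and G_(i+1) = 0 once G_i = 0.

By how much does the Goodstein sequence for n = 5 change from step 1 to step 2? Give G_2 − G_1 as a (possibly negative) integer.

0

step 0: 5 = 3 + 2; sub 4 for 3: 4 + 2; = 6; G_1 = 6−1 = 5
step 1: 5 = 4 + 1; sub 5 for 4: 5 + 1; = 6; G_2 = 6−1 = 5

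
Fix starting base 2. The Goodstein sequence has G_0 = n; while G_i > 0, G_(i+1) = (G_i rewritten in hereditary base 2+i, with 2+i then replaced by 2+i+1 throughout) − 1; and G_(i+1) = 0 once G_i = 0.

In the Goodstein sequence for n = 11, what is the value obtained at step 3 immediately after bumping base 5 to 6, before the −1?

[0] 11 ≡ 2^(2 + 1) + 2 + 1 (base 2). Lift 3: 85. −1: 84.
[1] 84 ≡ 3^(3 + 1) + 3 (base 3). Lift 4: 1028. −1: 1027.
[2] 1027 ≡ 4^(4 + 1) + 3 (base 4). Lift 5: 15628. −1: 15627.
[3] 15627 ≡ 5^(5 + 1) + 2 (base 5). Lift 6: 279938. −1: 279937.

279938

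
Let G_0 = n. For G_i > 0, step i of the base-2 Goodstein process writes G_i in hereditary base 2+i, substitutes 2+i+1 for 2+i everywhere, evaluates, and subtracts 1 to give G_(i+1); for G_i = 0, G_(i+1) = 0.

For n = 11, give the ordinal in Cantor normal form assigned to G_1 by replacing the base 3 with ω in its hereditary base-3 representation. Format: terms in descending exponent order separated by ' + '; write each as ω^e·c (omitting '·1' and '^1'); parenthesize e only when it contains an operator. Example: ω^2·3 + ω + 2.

11 —HB2→ 2^(2 + 1) + 2 + 1 —bump→ 3^(3 + 1) + 3 + 1 = 85 —(−1)→ 84
84 —HB3→ 3^(3 + 1) + 3 —bump→ 4^(4 + 1) + 4 = 1028 —(−1)→ 1027

ω^(ω + 1) + ω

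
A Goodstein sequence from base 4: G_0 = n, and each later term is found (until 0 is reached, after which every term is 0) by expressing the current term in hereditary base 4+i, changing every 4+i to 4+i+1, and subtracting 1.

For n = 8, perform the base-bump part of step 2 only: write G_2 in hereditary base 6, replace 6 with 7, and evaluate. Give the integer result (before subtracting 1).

10

G_0 = 8. HB_4(8) = 2·4. Bump = 10. G_1 = 9.
G_1 = 9. HB_5(9) = 5 + 4. Bump = 10. G_2 = 9.
G_2 = 9. HB_6(9) = 6 + 3. Bump = 10. G_3 = 9.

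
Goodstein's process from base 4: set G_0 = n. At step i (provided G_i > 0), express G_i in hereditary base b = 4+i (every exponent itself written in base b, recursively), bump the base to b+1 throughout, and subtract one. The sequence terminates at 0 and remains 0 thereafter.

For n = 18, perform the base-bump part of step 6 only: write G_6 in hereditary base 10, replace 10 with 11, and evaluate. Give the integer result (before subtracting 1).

69

[0] 18 ≡ 4^2 + 2 (base 4). Lift 5: 27. −1: 26.
[1] 26 ≡ 5^2 + 1 (base 5). Lift 6: 37. −1: 36.
[2] 36 ≡ 6^2 (base 6). Lift 7: 49. −1: 48.
[3] 48 ≡ 6·7 + 6 (base 7). Lift 8: 54. −1: 53.
[4] 53 ≡ 6·8 + 5 (base 8). Lift 9: 59. −1: 58.
[5] 58 ≡ 6·9 + 4 (base 9). Lift 10: 64. −1: 63.
[6] 63 ≡ 6·10 + 3 (base 10). Lift 11: 69. −1: 68.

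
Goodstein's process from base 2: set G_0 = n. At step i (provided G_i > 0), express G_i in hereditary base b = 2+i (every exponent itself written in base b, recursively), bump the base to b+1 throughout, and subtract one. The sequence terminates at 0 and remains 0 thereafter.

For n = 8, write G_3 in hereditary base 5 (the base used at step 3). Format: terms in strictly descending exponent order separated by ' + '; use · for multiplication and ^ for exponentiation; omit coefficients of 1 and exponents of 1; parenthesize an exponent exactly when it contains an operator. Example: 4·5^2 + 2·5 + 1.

base 2: 8 = 2^(2 + 1); at 3: 3^(3 + 1) = 81; next = 80
base 3: 80 = 2·3^3 + 2·3^2 + 2·3 + 2; at 4: 2·4^4 + 2·4^2 + 2·4 + 2 = 554; next = 553
base 4: 553 = 2·4^4 + 2·4^2 + 2·4 + 1; at 5: 2·5^5 + 2·5^2 + 2·5 + 1 = 6311; next = 6310
base 5: 6310 = 2·5^5 + 2·5^2 + 2·5; at 6: 2·6^6 + 2·6^2 + 2·6 = 93396; next = 93395

2·5^5 + 2·5^2 + 2·5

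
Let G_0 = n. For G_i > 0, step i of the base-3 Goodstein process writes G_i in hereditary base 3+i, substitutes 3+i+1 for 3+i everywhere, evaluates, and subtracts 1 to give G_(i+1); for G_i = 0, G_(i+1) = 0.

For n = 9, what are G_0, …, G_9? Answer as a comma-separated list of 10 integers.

base 3: 9 = 3^2; at 4: 4^2 = 16; next = 15
base 4: 15 = 3·4 + 3; at 5: 3·5 + 3 = 18; next = 17
base 5: 17 = 3·5 + 2; at 6: 3·6 + 2 = 20; next = 19
base 6: 19 = 3·6 + 1; at 7: 3·7 + 1 = 22; next = 21
base 7: 21 = 3·7; at 8: 3·8 = 24; next = 23
base 8: 23 = 2·8 + 7; at 9: 2·9 + 7 = 25; next = 24
base 9: 24 = 2·9 + 6; at 10: 2·10 + 6 = 26; next = 25
base 10: 25 = 2·10 + 5; at 11: 2·11 + 5 = 27; next = 26
base 11: 26 = 2·11 + 4; at 12: 2·12 + 4 = 28; next = 27

9, 15, 17, 19, 21, 23, 24, 25, 26, 27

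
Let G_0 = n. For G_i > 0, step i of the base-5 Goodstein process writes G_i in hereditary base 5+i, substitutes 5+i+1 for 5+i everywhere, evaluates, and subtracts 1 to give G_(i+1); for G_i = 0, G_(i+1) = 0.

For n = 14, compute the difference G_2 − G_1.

G_0 = 14. HB_5(14) = 2·5 + 4. Bump = 16. G_1 = 15.
G_1 = 15. HB_6(15) = 2·6 + 3. Bump = 17. G_2 = 16.

1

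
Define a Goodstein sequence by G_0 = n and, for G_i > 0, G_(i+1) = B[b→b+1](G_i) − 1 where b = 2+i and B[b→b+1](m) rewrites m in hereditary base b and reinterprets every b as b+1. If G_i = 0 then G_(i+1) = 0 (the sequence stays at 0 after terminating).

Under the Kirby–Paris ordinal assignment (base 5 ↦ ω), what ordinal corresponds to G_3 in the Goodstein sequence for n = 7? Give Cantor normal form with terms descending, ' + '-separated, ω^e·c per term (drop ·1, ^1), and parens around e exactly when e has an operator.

i=0: 7 = 2^2 + 2 + 1 (b=2); 2→3: 3^3 + 3 + 1 = 31; 31−1 = 30
i=1: 30 = 3^3 + 3 (b=3); 3→4: 4^4 + 4 = 260; 260−1 = 259
i=2: 259 = 4^4 + 3 (b=4); 4→5: 5^5 + 3 = 3128; 3128−1 = 3127
i=3: 3127 = 5^5 + 2 (b=5); 5→6: 6^6 + 2 = 46658; 46658−1 = 46657

ω^ω + 2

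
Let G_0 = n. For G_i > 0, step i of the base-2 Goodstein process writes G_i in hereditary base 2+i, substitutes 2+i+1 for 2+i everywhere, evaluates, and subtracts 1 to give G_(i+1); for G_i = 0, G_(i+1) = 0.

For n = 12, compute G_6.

134217867

base 2: 12 = 2^(2 + 1) + 2^2; at 3: 3^(3 + 1) + 3^3 = 108; next = 107
base 3: 107 = 3^(3 + 1) + 2·3^2 + 2·3 + 2; at 4: 4^(4 + 1) + 2·4^2 + 2·4 + 2 = 1066; next = 1065
base 4: 1065 = 4^(4 + 1) + 2·4^2 + 2·4 + 1; at 5: 5^(5 + 1) + 2·5^2 + 2·5 + 1 = 15686; next = 15685
base 5: 15685 = 5^(5 + 1) + 2·5^2 + 2·5; at 6: 6^(6 + 1) + 2·6^2 + 2·6 = 280020; next = 280019
base 6: 280019 = 6^(6 + 1) + 2·6^2 + 6 + 5; at 7: 7^(7 + 1) + 2·7^2 + 7 + 5 = 5764911; next = 5764910
base 7: 5764910 = 7^(7 + 1) + 2·7^2 + 7 + 4; at 8: 8^(8 + 1) + 2·8^2 + 8 + 4 = 134217868; next = 134217867
base 8: 134217867 = 8^(8 + 1) + 2·8^2 + 8 + 3; at 9: 9^(9 + 1) + 2·9^2 + 9 + 3 = 3486784575; next = 3486784574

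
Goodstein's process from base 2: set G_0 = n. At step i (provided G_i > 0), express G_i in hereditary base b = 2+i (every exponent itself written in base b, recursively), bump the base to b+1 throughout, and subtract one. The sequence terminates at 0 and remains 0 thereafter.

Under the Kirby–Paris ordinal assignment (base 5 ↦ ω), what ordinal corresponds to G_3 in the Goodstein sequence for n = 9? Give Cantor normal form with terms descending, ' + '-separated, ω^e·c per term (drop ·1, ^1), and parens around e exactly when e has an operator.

ω^ω·3 + ω^3·3 + ω^2·3 + ω·3 + 2

(0) 9|_2 = 2^(2 + 1) + 1 ↦ 3^(3 + 1) + 1|_3 = 82 ⇒ 81
(1) 81|_3 = 3^(3 + 1) ↦ 4^(4 + 1)|_4 = 1024 ⇒ 1023
(2) 1023|_4 = 3·4^4 + 3·4^3 + 3·4^2 + 3·4 + 3 ↦ 3·5^5 + 3·5^3 + 3·5^2 + 3·5 + 3|_5 = 9843 ⇒ 9842
(3) 9842|_5 = 3·5^5 + 3·5^3 + 3·5^2 + 3·5 + 2 ↦ 3·6^6 + 3·6^3 + 3·6^2 + 3·6 + 2|_6 = 140744 ⇒ 140743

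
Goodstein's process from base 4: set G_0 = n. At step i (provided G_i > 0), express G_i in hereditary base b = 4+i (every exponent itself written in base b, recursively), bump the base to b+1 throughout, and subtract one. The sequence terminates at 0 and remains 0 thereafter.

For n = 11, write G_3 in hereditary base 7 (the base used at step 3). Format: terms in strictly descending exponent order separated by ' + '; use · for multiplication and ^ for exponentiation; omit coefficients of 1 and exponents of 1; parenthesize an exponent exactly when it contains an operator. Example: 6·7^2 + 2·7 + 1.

G_0=11  [base 4] 2·4 + 3  →[4↦5]→  2·5 + 3 = 13  −1 ⇒ G_1=12
G_1=12  [base 5] 2·5 + 2  →[5↦6]→  2·6 + 2 = 14  −1 ⇒ G_2=13
G_2=13  [base 6] 2·6 + 1  →[6↦7]→  2·7 + 1 = 15  −1 ⇒ G_3=14
G_3=14  [base 7] 2·7  →[7↦8]→  2·8 = 16  −1 ⇒ G_4=15

2·7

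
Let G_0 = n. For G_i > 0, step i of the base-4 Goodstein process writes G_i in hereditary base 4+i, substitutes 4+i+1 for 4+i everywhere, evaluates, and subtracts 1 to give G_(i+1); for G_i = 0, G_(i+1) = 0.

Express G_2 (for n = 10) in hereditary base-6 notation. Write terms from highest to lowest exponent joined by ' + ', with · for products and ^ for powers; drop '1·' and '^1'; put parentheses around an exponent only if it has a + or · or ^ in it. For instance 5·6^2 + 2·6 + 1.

2·6

i=0: 10 = 2·4 + 2 (b=4); 4→5: 2·5 + 2 = 12; 12−1 = 11
i=1: 11 = 2·5 + 1 (b=5); 5→6: 2·6 + 1 = 13; 13−1 = 12
i=2: 12 = 2·6 (b=6); 6→7: 2·7 = 14; 14−1 = 13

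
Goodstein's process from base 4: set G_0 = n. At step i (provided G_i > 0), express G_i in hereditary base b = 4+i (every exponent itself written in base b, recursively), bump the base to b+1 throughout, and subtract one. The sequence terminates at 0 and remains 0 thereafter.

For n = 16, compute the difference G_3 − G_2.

3

[0] 16 ≡ 4^2 (base 4). Lift 5: 25. −1: 24.
[1] 24 ≡ 4·5 + 4 (base 5). Lift 6: 28. −1: 27.
[2] 27 ≡ 4·6 + 3 (base 6). Lift 7: 31. −1: 30.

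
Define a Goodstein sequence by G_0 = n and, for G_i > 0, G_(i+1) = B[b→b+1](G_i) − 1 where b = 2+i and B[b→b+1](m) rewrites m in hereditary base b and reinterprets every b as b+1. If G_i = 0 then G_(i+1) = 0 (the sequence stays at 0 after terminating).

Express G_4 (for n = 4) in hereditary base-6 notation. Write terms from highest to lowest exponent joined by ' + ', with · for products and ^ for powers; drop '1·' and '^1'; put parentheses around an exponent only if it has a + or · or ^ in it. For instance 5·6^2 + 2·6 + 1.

base 2: 4 = 2^2; at 3: 3^3 = 27; next = 26
base 3: 26 = 2·3^2 + 2·3 + 2; at 4: 2·4^2 + 2·4 + 2 = 42; next = 41
base 4: 41 = 2·4^2 + 2·4 + 1; at 5: 2·5^2 + 2·5 + 1 = 61; next = 60
base 5: 60 = 2·5^2 + 2·5; at 6: 2·6^2 + 2·6 = 84; next = 83
base 6: 83 = 2·6^2 + 6 + 5; at 7: 2·7^2 + 7 + 5 = 110; next = 109

2·6^2 + 6 + 5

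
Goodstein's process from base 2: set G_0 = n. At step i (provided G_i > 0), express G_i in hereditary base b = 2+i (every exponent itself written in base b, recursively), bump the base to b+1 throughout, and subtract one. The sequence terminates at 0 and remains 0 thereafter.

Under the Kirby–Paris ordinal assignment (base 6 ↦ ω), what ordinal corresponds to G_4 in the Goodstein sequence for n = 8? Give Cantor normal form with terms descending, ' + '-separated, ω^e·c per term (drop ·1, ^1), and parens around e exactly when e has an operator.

ω^ω·2 + ω^2·2 + ω + 5

(0) 8|_2 = 2^(2 + 1) ↦ 3^(3 + 1)|_3 = 81 ⇒ 80
(1) 80|_3 = 2·3^3 + 2·3^2 + 2·3 + 2 ↦ 2·4^4 + 2·4^2 + 2·4 + 2|_4 = 554 ⇒ 553
(2) 553|_4 = 2·4^4 + 2·4^2 + 2·4 + 1 ↦ 2·5^5 + 2·5^2 + 2·5 + 1|_5 = 6311 ⇒ 6310
(3) 6310|_5 = 2·5^5 + 2·5^2 + 2·5 ↦ 2·6^6 + 2·6^2 + 2·6|_6 = 93396 ⇒ 93395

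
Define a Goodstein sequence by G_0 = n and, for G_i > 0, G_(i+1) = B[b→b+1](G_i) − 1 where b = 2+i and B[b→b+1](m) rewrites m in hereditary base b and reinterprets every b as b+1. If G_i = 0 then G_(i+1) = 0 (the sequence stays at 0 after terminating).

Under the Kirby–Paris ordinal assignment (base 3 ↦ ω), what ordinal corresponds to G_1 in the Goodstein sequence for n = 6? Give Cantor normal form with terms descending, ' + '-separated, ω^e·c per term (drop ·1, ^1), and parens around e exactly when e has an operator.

ω^ω + 2

step 0: 6 = 2^2 + 2; sub 3 for 2: 3^3 + 3; = 30; G_1 = 30−1 = 29
step 1: 29 = 3^3 + 2; sub 4 for 3: 4^4 + 2; = 258; G_2 = 258−1 = 257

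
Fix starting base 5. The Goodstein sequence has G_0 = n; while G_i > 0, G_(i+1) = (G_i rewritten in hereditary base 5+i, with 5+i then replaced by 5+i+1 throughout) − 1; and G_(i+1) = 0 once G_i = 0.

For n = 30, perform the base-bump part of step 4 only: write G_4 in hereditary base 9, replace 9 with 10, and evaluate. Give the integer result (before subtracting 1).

step 0: 30 = 5^2 + 5; sub 6 for 5: 6^2 + 6; = 42; G_1 = 42−1 = 41
step 1: 41 = 6^2 + 5; sub 7 for 6: 7^2 + 5; = 54; G_2 = 54−1 = 53
step 2: 53 = 7^2 + 4; sub 8 for 7: 8^2 + 4; = 68; G_3 = 68−1 = 67
step 3: 67 = 8^2 + 3; sub 9 for 8: 9^2 + 3; = 84; G_4 = 84−1 = 83
step 4: 83 = 9^2 + 2; sub 10 for 9: 10^2 + 2; = 102; G_5 = 102−1 = 101

102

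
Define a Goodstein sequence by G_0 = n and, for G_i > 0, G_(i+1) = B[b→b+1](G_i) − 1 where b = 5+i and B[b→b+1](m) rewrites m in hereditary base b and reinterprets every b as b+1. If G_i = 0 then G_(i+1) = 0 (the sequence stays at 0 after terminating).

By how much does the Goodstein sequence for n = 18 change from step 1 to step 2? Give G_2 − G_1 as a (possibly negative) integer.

2

(0) 18|_5 = 3·5 + 3 ↦ 3·6 + 3|_6 = 21 ⇒ 20
(1) 20|_6 = 3·6 + 2 ↦ 3·7 + 2|_7 = 23 ⇒ 22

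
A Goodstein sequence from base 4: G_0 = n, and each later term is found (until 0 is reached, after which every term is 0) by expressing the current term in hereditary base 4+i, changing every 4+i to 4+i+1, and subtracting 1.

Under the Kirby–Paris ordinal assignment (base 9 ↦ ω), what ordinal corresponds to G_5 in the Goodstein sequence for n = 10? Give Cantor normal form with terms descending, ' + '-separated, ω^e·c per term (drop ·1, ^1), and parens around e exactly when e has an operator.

ω + 4

i=0: 10 = 2·4 + 2 (b=4); 4→5: 2·5 + 2 = 12; 12−1 = 11
i=1: 11 = 2·5 + 1 (b=5); 5→6: 2·6 + 1 = 13; 13−1 = 12
i=2: 12 = 2·6 (b=6); 6→7: 2·7 = 14; 14−1 = 13
i=3: 13 = 7 + 6 (b=7); 7→8: 8 + 6 = 14; 14−1 = 13
i=4: 13 = 8 + 5 (b=8); 8→9: 9 + 5 = 14; 14−1 = 13
i=5: 13 = 9 + 4 (b=9); 9→10: 10 + 4 = 14; 14−1 = 13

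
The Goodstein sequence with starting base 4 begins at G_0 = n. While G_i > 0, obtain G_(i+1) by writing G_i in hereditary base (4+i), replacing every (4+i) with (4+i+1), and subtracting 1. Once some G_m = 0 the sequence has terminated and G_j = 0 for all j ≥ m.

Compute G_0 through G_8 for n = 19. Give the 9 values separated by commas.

19, 27, 37, 49, 63, 69, 75, 81, 87

G_0 = 19. HB_4(19) = 4^2 + 3. Bump = 28. G_1 = 27.
G_1 = 27. HB_5(27) = 5^2 + 2. Bump = 38. G_2 = 37.
G_2 = 37. HB_6(37) = 6^2 + 1. Bump = 50. G_3 = 49.
G_3 = 49. HB_7(49) = 7^2. Bump = 64. G_4 = 63.
G_4 = 63. HB_8(63) = 7·8 + 7. Bump = 70. G_5 = 69.
G_5 = 69. HB_9(69) = 7·9 + 6. Bump = 76. G_6 = 75.
G_6 = 75. HB_10(75) = 7·10 + 5. Bump = 82. G_7 = 81.
G_7 = 81. HB_11(81) = 7·11 + 4. Bump = 88. G_8 = 87.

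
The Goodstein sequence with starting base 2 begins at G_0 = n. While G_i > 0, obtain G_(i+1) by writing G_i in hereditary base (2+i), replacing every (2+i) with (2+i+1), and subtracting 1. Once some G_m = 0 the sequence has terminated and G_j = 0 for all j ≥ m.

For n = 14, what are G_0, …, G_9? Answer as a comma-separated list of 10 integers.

14 —HB2→ 2^(2 + 1) + 2^2 + 2 —bump→ 3^(3 + 1) + 3^3 + 3 = 111 —(−1)→ 110
110 —HB3→ 3^(3 + 1) + 3^3 + 2 —bump→ 4^(4 + 1) + 4^4 + 2 = 1282 —(−1)→ 1281
1281 —HB4→ 4^(4 + 1) + 4^4 + 1 —bump→ 5^(5 + 1) + 5^5 + 1 = 18751 —(−1)→ 18750
18750 —HB5→ 5^(5 + 1) + 5^5 —bump→ 6^(6 + 1) + 6^6 = 326592 —(−1)→ 326591
326591 —HB6→ 6^(6 + 1) + 5·6^5 + 5·6^4 + 5·6^3 + 5·6^2 + 5·6 + 5 —bump→ 7^(7 + 1) + 5·7^5 + 5·7^4 + 5·7^3 + 5·7^2 + 5·7 + 5 = 5862841 —(−1)→ 5862840
5862840 —HB7→ 7^(7 + 1) + 5·7^5 + 5·7^4 + 5·7^3 + 5·7^2 + 5·7 + 4 —bump→ 8^(8 + 1) + 5·8^5 + 5·8^4 + 5·8^3 + 5·8^2 + 5·8 + 4 = 134404972 —(−1)→ 134404971
134404971 —HB8→ 8^(8 + 1) + 5·8^5 + 5·8^4 + 5·8^3 + 5·8^2 + 5·8 + 3 —bump→ 9^(9 + 1) + 5·9^5 + 5·9^4 + 5·9^3 + 5·9^2 + 5·9 + 3 = 3487116549 —(−1)→ 3487116548
3487116548 —HB9→ 9^(9 + 1) + 5·9^5 + 5·9^4 + 5·9^3 + 5·9^2 + 5·9 + 2 —bump→ 10^(10 + 1) + 5·10^5 + 5·10^4 + 5·10^3 + 5·10^2 + 5·10 + 2 = 100000555552 —(−1)→ 100000555551
100000555551 —HB10→ 10^(10 + 1) + 5·10^5 + 5·10^4 + 5·10^3 + 5·10^2 + 5·10 + 1 —bump→ 11^(11 + 1) + 5·11^5 + 5·11^4 + 5·11^3 + 5·11^2 + 5·11 + 1 = 3138429262497 —(−1)→ 3138429262496

14, 110, 1281, 18750, 326591, 5862840, 134404971, 3487116548, 100000555551, 3138429262496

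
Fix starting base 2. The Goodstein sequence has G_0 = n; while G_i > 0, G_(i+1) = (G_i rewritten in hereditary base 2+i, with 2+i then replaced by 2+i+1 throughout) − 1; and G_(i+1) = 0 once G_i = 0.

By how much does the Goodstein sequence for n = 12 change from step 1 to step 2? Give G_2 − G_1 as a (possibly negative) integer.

958

[0] 12 ≡ 2^(2 + 1) + 2^2 (base 2). Lift 3: 108. −1: 107.
[1] 107 ≡ 3^(3 + 1) + 2·3^2 + 2·3 + 2 (base 3). Lift 4: 1066. −1: 1065.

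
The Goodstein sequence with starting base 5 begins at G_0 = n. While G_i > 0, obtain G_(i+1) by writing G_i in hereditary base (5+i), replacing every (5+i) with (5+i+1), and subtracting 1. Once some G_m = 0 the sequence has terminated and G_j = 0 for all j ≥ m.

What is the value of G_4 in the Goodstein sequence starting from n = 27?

69

G_0=27  [base 5] 5^2 + 2  →[5↦6]→  6^2 + 2 = 38  −1 ⇒ G_1=37
G_1=37  [base 6] 6^2 + 1  →[6↦7]→  7^2 + 1 = 50  −1 ⇒ G_2=49
G_2=49  [base 7] 7^2  →[7↦8]→  8^2 = 64  −1 ⇒ G_3=63
G_3=63  [base 8] 7·8 + 7  →[8↦9]→  7·9 + 7 = 70  −1 ⇒ G_4=69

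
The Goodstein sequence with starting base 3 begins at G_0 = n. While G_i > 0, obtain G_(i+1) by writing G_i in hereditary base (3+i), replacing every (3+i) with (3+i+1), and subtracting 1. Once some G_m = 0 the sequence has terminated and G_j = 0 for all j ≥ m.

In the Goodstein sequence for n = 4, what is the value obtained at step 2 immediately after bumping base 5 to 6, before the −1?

4

[0] 4 ≡ 3 + 1 (base 3). Lift 4: 5. −1: 4.
[1] 4 ≡ 4 (base 4). Lift 5: 5. −1: 4.
[2] 4 ≡ 4 (base 5). Lift 6: 4. −1: 3.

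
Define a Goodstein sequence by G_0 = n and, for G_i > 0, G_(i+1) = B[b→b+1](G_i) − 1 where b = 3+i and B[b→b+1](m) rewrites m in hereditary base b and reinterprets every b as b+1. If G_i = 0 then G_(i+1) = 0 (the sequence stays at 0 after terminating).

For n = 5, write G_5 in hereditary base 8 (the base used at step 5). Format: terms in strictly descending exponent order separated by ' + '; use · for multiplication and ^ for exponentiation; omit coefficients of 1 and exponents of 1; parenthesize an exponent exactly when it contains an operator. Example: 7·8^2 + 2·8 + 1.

[0] 5 ≡ 3 + 2 (base 3). Lift 4: 6. −1: 5.
[1] 5 ≡ 4 + 1 (base 4). Lift 5: 6. −1: 5.
[2] 5 ≡ 5 (base 5). Lift 6: 6. −1: 5.
[3] 5 ≡ 5 (base 6). Lift 7: 5. −1: 4.
[4] 4 ≡ 4 (base 7). Lift 8: 4. −1: 3.
[5] 3 ≡ 3 (base 8). Lift 9: 3. −1: 2.

3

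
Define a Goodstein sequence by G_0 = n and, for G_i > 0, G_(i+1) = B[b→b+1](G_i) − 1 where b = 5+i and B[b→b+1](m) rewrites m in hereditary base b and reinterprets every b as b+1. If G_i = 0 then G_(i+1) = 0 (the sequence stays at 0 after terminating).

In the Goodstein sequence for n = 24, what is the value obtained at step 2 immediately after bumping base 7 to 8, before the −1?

34

G_0 = 24. HB_5(24) = 4·5 + 4. Bump = 28. G_1 = 27.
G_1 = 27. HB_6(27) = 4·6 + 3. Bump = 31. G_2 = 30.
G_2 = 30. HB_7(30) = 4·7 + 2. Bump = 34. G_3 = 33.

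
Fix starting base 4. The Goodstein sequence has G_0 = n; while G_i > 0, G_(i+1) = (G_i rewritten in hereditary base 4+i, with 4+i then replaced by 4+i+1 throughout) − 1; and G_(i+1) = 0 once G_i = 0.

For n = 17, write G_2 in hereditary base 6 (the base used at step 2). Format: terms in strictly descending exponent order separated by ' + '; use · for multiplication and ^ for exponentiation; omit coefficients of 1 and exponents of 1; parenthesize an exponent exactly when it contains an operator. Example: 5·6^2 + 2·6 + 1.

(0) 17|_4 = 4^2 + 1 ↦ 5^2 + 1|_5 = 26 ⇒ 25
(1) 25|_5 = 5^2 ↦ 6^2|_6 = 36 ⇒ 35

5·6 + 5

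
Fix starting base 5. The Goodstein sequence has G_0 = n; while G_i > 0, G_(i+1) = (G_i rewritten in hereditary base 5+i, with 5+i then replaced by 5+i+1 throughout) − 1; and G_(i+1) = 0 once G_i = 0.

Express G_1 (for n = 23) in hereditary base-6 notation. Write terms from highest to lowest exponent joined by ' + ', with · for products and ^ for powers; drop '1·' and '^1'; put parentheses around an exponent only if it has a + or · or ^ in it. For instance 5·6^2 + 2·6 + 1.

4·6 + 2

step 0: 23 = 4·5 + 3; sub 6 for 5: 4·6 + 3; = 27; G_1 = 27−1 = 26
step 1: 26 = 4·6 + 2; sub 7 for 6: 4·7 + 2; = 30; G_2 = 30−1 = 29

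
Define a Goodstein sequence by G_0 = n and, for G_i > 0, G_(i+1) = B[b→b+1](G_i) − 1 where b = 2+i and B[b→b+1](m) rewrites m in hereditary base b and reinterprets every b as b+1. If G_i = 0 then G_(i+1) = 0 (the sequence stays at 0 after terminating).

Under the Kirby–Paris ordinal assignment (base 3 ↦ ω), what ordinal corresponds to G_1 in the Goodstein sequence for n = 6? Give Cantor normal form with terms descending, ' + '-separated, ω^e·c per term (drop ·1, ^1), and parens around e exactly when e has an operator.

G_0=6  [base 2] 2^2 + 2  →[2↦3]→  3^3 + 3 = 30  −1 ⇒ G_1=29
G_1=29  [base 3] 3^3 + 2  →[3↦4]→  4^4 + 2 = 258  −1 ⇒ G_2=257

ω^ω + 2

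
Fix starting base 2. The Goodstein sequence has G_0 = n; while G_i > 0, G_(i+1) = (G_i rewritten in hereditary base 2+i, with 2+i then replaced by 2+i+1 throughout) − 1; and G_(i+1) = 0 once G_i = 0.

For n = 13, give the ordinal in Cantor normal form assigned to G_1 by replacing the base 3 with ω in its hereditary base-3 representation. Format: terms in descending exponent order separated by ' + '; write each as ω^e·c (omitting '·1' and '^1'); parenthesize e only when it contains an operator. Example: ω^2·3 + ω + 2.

ω^(ω + 1) + ω^ω

G_0 = 13. HB_2(13) = 2^(2 + 1) + 2^2 + 1. Bump = 109. G_1 = 108.
G_1 = 108. HB_3(108) = 3^(3 + 1) + 3^3. Bump = 1280. G_2 = 1279.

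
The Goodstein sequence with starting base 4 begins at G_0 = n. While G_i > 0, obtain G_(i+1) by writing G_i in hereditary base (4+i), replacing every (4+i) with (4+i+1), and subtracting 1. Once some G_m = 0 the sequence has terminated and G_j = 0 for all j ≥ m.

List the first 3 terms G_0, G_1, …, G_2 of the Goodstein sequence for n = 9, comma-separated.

9, 10, 11

G_0 = 9. HB_4(9) = 2·4 + 1. Bump = 11. G_1 = 10.
G_1 = 10. HB_5(10) = 2·5. Bump = 12. G_2 = 11.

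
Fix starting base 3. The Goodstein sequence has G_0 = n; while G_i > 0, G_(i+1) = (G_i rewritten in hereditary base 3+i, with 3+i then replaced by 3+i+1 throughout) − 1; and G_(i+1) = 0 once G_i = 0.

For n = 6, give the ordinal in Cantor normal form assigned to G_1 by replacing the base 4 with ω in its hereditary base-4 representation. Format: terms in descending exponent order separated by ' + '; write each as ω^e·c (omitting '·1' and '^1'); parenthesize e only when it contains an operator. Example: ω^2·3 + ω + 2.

ω + 3

[0] 6 ≡ 2·3 (base 3). Lift 4: 8. −1: 7.
[1] 7 ≡ 4 + 3 (base 4). Lift 5: 8. −1: 7.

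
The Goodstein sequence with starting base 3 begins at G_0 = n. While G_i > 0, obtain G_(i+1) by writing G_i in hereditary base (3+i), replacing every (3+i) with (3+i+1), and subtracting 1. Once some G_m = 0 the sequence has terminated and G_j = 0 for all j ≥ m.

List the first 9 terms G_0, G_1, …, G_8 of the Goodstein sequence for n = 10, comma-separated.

10, 16, 24, 27, 30, 33, 36, 39, 41

G_0 = 10. HB_3(10) = 3^2 + 1. Bump = 17. G_1 = 16.
G_1 = 16. HB_4(16) = 4^2. Bump = 25. G_2 = 24.
G_2 = 24. HB_5(24) = 4·5 + 4. Bump = 28. G_3 = 27.
G_3 = 27. HB_6(27) = 4·6 + 3. Bump = 31. G_4 = 30.
G_4 = 30. HB_7(30) = 4·7 + 2. Bump = 34. G_5 = 33.
G_5 = 33. HB_8(33) = 4·8 + 1. Bump = 37. G_6 = 36.
G_6 = 36. HB_9(36) = 4·9. Bump = 40. G_7 = 39.
G_7 = 39. HB_10(39) = 3·10 + 9. Bump = 42. G_8 = 41.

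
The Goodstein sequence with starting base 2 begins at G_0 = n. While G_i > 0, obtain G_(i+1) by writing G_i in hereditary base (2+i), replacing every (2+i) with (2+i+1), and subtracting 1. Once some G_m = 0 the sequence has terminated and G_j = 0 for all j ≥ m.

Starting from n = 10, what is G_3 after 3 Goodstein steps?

15625

i=0: 10 = 2^(2 + 1) + 2 (b=2); 2→3: 3^(3 + 1) + 3 = 84; 84−1 = 83
i=1: 83 = 3^(3 + 1) + 2 (b=3); 3→4: 4^(4 + 1) + 2 = 1026; 1026−1 = 1025
i=2: 1025 = 4^(4 + 1) + 1 (b=4); 4→5: 5^(5 + 1) + 1 = 15626; 15626−1 = 15625
i=3: 15625 = 5^(5 + 1) (b=5); 5→6: 6^(6 + 1) = 279936; 279936−1 = 279935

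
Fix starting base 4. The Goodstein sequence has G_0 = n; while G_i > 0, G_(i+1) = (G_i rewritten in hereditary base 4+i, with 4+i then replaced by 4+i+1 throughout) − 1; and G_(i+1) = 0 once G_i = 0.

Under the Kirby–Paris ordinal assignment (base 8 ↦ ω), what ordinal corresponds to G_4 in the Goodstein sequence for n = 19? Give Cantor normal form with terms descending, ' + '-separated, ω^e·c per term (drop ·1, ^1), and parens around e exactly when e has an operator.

G_0 = 19. HB_4(19) = 4^2 + 3. Bump = 28. G_1 = 27.
G_1 = 27. HB_5(27) = 5^2 + 2. Bump = 38. G_2 = 37.
G_2 = 37. HB_6(37) = 6^2 + 1. Bump = 50. G_3 = 49.
G_3 = 49. HB_7(49) = 7^2. Bump = 64. G_4 = 63.

ω·7 + 7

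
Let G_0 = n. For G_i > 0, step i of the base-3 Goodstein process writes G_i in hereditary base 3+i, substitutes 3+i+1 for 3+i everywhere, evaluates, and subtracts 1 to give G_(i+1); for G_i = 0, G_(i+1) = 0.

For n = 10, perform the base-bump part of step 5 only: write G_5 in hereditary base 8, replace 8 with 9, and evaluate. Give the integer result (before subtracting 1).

(0) 10|_3 = 3^2 + 1 ↦ 4^2 + 1|_4 = 17 ⇒ 16
(1) 16|_4 = 4^2 ↦ 5^2|_5 = 25 ⇒ 24
(2) 24|_5 = 4·5 + 4 ↦ 4·6 + 4|_6 = 28 ⇒ 27
(3) 27|_6 = 4·6 + 3 ↦ 4·7 + 3|_7 = 31 ⇒ 30
(4) 30|_7 = 4·7 + 2 ↦ 4·8 + 2|_8 = 34 ⇒ 33

37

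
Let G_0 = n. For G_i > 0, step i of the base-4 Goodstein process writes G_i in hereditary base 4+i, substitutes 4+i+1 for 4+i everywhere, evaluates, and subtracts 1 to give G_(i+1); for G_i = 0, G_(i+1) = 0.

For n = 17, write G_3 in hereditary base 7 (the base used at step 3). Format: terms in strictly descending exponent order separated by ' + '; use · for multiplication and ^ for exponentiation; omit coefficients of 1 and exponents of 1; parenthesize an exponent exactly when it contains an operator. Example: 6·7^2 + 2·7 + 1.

5·7 + 4

17 —HB4→ 4^2 + 1 —bump→ 5^2 + 1 = 26 —(−1)→ 25
25 —HB5→ 5^2 —bump→ 6^2 = 36 —(−1)→ 35
35 —HB6→ 5·6 + 5 —bump→ 5·7 + 5 = 40 —(−1)→ 39
39 —HB7→ 5·7 + 4 —bump→ 5·8 + 4 = 44 —(−1)→ 43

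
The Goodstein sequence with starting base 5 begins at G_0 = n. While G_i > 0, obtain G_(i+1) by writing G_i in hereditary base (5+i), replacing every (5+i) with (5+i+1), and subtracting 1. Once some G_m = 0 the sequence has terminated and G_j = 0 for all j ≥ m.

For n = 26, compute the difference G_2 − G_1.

[0] 26 ≡ 5^2 + 1 (base 5). Lift 6: 37. −1: 36.
[1] 36 ≡ 6^2 (base 6). Lift 7: 49. −1: 48.

12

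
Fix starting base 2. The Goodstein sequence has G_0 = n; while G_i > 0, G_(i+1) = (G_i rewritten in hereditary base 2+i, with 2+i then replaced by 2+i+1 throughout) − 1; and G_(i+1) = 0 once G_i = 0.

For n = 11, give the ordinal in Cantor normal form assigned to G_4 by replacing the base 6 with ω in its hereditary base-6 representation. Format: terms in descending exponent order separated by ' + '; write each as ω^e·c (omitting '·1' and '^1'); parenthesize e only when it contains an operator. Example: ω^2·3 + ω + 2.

ω^(ω + 1) + 1

(0) 11|_2 = 2^(2 + 1) + 2 + 1 ↦ 3^(3 + 1) + 3 + 1|_3 = 85 ⇒ 84
(1) 84|_3 = 3^(3 + 1) + 3 ↦ 4^(4 + 1) + 4|_4 = 1028 ⇒ 1027
(2) 1027|_4 = 4^(4 + 1) + 3 ↦ 5^(5 + 1) + 3|_5 = 15628 ⇒ 15627
(3) 15627|_5 = 5^(5 + 1) + 2 ↦ 6^(6 + 1) + 2|_6 = 279938 ⇒ 279937
(4) 279937|_6 = 6^(6 + 1) + 1 ↦ 7^(7 + 1) + 1|_7 = 5764802 ⇒ 5764801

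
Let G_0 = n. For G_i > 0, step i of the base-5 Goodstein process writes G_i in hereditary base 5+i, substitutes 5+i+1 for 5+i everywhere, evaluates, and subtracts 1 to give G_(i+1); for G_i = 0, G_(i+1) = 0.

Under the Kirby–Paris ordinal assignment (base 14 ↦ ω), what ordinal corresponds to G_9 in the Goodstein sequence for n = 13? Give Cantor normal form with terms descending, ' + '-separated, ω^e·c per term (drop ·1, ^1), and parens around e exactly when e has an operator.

(0) 13|_5 = 2·5 + 3 ↦ 2·6 + 3|_6 = 15 ⇒ 14
(1) 14|_6 = 2·6 + 2 ↦ 2·7 + 2|_7 = 16 ⇒ 15
(2) 15|_7 = 2·7 + 1 ↦ 2·8 + 1|_8 = 17 ⇒ 16
(3) 16|_8 = 2·8 ↦ 2·9|_9 = 18 ⇒ 17
(4) 17|_9 = 9 + 8 ↦ 10 + 8|_10 = 18 ⇒ 17
(5) 17|_10 = 10 + 7 ↦ 11 + 7|_11 = 18 ⇒ 17
(6) 17|_11 = 11 + 6 ↦ 12 + 6|_12 = 18 ⇒ 17
(7) 17|_12 = 12 + 5 ↦ 13 + 5|_13 = 18 ⇒ 17
(8) 17|_13 = 13 + 4 ↦ 14 + 4|_14 = 18 ⇒ 17

ω + 3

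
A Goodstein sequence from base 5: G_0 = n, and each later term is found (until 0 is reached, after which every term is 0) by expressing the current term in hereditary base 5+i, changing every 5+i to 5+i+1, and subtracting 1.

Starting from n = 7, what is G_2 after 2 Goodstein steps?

7

G_0 = 7. HB_5(7) = 5 + 2. Bump = 8. G_1 = 7.
G_1 = 7. HB_6(7) = 6 + 1. Bump = 8. G_2 = 7.
G_2 = 7. HB_7(7) = 7. Bump = 8. G_3 = 7.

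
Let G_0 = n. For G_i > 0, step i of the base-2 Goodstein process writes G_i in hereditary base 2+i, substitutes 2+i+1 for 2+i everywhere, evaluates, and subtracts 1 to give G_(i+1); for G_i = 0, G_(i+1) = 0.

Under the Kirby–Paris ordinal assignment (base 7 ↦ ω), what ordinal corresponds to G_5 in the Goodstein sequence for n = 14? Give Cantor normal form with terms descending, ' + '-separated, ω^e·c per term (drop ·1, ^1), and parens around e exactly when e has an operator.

[0] 14 ≡ 2^(2 + 1) + 2^2 + 2 (base 2). Lift 3: 111. −1: 110.
[1] 110 ≡ 3^(3 + 1) + 3^3 + 2 (base 3). Lift 4: 1282. −1: 1281.
[2] 1281 ≡ 4^(4 + 1) + 4^4 + 1 (base 4). Lift 5: 18751. −1: 18750.
[3] 18750 ≡ 5^(5 + 1) + 5^5 (base 5). Lift 6: 326592. −1: 326591.
[4] 326591 ≡ 6^(6 + 1) + 5·6^5 + 5·6^4 + 5·6^3 + 5·6^2 + 5·6 + 5 (base 6). Lift 7: 5862841. −1: 5862840.
[5] 5862840 ≡ 7^(7 + 1) + 5·7^5 + 5·7^4 + 5·7^3 + 5·7^2 + 5·7 + 4 (base 7). Lift 8: 134404972. −1: 134404971.

ω^(ω + 1) + ω^5·5 + ω^4·5 + ω^3·5 + ω^2·5 + ω·5 + 4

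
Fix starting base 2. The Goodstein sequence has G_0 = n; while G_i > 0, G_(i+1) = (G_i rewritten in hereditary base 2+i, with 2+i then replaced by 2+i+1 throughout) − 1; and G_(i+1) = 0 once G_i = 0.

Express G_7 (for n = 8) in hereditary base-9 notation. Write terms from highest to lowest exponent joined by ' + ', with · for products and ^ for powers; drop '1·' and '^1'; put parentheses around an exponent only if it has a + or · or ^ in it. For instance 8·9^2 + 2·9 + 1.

base 2: 8 = 2^(2 + 1); at 3: 3^(3 + 1) = 81; next = 80
base 3: 80 = 2·3^3 + 2·3^2 + 2·3 + 2; at 4: 2·4^4 + 2·4^2 + 2·4 + 2 = 554; next = 553
base 4: 553 = 2·4^4 + 2·4^2 + 2·4 + 1; at 5: 2·5^5 + 2·5^2 + 2·5 + 1 = 6311; next = 6310
base 5: 6310 = 2·5^5 + 2·5^2 + 2·5; at 6: 2·6^6 + 2·6^2 + 2·6 = 93396; next = 93395
base 6: 93395 = 2·6^6 + 2·6^2 + 6 + 5; at 7: 2·7^7 + 2·7^2 + 7 + 5 = 1647196; next = 1647195
base 7: 1647195 = 2·7^7 + 2·7^2 + 7 + 4; at 8: 2·8^8 + 2·8^2 + 8 + 4 = 33554572; next = 33554571
base 8: 33554571 = 2·8^8 + 2·8^2 + 8 + 3; at 9: 2·9^9 + 2·9^2 + 9 + 3 = 774841152; next = 774841151
base 9: 774841151 = 2·9^9 + 2·9^2 + 9 + 2; at 10: 2·10^10 + 2·10^2 + 10 + 2 = 20000000212; next = 20000000211

2·9^9 + 2·9^2 + 9 + 2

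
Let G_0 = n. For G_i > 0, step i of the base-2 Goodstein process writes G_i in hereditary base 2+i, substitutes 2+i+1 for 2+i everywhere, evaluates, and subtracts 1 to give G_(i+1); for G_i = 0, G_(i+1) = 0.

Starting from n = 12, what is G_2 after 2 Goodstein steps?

base 2: 12 = 2^(2 + 1) + 2^2; at 3: 3^(3 + 1) + 3^3 = 108; next = 107
base 3: 107 = 3^(3 + 1) + 2·3^2 + 2·3 + 2; at 4: 4^(4 + 1) + 2·4^2 + 2·4 + 2 = 1066; next = 1065

1065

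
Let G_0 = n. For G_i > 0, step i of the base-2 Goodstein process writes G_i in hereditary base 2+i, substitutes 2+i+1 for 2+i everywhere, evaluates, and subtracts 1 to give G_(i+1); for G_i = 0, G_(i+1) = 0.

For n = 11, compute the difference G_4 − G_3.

i=0: 11 = 2^(2 + 1) + 2 + 1 (b=2); 2→3: 3^(3 + 1) + 3 + 1 = 85; 85−1 = 84
i=1: 84 = 3^(3 + 1) + 3 (b=3); 3→4: 4^(4 + 1) + 4 = 1028; 1028−1 = 1027
i=2: 1027 = 4^(4 + 1) + 3 (b=4); 4→5: 5^(5 + 1) + 3 = 15628; 15628−1 = 15627
i=3: 15627 = 5^(5 + 1) + 2 (b=5); 5→6: 6^(6 + 1) + 2 = 279938; 279938−1 = 279937

264310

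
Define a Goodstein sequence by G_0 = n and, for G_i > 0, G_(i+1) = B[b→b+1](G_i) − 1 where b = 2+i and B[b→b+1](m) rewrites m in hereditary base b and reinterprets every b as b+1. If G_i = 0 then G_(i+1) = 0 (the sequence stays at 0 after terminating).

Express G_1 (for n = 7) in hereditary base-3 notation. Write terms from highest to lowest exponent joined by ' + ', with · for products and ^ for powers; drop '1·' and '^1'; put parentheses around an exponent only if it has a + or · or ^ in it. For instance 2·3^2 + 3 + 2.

7 —HB2→ 2^2 + 2 + 1 —bump→ 3^3 + 3 + 1 = 31 —(−1)→ 30
30 —HB3→ 3^3 + 3 —bump→ 4^4 + 4 = 260 —(−1)→ 259

3^3 + 3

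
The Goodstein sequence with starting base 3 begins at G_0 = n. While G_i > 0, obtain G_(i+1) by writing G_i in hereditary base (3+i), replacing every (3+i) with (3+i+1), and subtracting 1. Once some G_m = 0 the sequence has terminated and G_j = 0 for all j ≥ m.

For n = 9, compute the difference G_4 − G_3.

(0) 9|_3 = 3^2 ↦ 4^2|_4 = 16 ⇒ 15
(1) 15|_4 = 3·4 + 3 ↦ 3·5 + 3|_5 = 18 ⇒ 17
(2) 17|_5 = 3·5 + 2 ↦ 3·6 + 2|_6 = 20 ⇒ 19
(3) 19|_6 = 3·6 + 1 ↦ 3·7 + 1|_7 = 22 ⇒ 21

2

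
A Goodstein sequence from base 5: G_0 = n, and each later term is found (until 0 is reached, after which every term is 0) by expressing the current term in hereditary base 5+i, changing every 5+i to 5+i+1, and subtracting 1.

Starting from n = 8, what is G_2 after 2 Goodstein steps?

G_0=8  [base 5] 5 + 3  →[5↦6]→  6 + 3 = 9  −1 ⇒ G_1=8
G_1=8  [base 6] 6 + 2  →[6↦7]→  7 + 2 = 9  −1 ⇒ G_2=8
G_2=8  [base 7] 7 + 1  →[7↦8]→  8 + 1 = 9  −1 ⇒ G_3=8

8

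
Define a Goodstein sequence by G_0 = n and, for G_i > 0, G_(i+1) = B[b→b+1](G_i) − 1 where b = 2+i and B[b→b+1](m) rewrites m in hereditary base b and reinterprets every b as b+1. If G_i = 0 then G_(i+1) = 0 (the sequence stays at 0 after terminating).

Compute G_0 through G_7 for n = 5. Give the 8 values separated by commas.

G_0 = 5. HB_2(5) = 2^2 + 1. Bump = 28. G_1 = 27.
G_1 = 27. HB_3(27) = 3^3. Bump = 256. G_2 = 255.
G_2 = 255. HB_4(255) = 3·4^3 + 3·4^2 + 3·4 + 3. Bump = 468. G_3 = 467.
G_3 = 467. HB_5(467) = 3·5^3 + 3·5^2 + 3·5 + 2. Bump = 776. G_4 = 775.
G_4 = 775. HB_6(775) = 3·6^3 + 3·6^2 + 3·6 + 1. Bump = 1198. G_5 = 1197.
G_5 = 1197. HB_7(1197) = 3·7^3 + 3·7^2 + 3·7. Bump = 1752. G_6 = 1751.
G_6 = 1751. HB_8(1751) = 3·8^3 + 3·8^2 + 2·8 + 7. Bump = 2455. G_7 = 2454.

5, 27, 255, 467, 775, 1197, 1751, 2454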